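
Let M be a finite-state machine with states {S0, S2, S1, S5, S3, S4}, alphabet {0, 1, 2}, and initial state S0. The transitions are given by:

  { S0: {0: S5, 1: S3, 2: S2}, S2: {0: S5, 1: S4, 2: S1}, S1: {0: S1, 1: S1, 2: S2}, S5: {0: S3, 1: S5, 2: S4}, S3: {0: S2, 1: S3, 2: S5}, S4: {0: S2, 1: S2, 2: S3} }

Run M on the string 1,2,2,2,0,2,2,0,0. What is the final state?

start at S0
read '1': S0 → S3
read '2': S3 → S5
read '2': S5 → S4
read '2': S4 → S3
read '0': S3 → S2
read '2': S2 → S1
read '2': S1 → S2
read '0': S2 → S5
read '0': S5 → S3

S3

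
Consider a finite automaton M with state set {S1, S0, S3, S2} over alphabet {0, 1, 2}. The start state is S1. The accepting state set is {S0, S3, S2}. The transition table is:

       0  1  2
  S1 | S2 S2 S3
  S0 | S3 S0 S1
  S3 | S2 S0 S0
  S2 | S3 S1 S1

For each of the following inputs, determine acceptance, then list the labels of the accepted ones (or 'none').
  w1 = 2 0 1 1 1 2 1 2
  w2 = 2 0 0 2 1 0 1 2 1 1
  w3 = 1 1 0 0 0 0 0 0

w3

w1: S1 → S3 → S2 → S1 → S2 → S1 → S3 → S0 → S1  → end S1, rejected
w2: S1 → S3 → S2 → S3 → S0 → S0 → S3 → S0 → S1 → S2 → S1  → end S1, rejected
w3: S1 → S2 → S1 → S2 → S3 → S2 → S3 → S2 → S3  → end S3, accepted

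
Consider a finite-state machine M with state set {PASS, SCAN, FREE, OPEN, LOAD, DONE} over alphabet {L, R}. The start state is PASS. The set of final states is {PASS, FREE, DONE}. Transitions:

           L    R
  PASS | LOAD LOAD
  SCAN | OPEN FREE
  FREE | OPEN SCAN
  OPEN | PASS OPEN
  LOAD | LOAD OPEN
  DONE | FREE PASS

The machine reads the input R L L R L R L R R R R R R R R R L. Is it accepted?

Trace: PASS -R-> LOAD -L-> LOAD -L-> LOAD -R-> OPEN -L-> PASS -R-> LOAD -L-> LOAD -R-> OPEN -R-> OPEN -R-> OPEN -R-> OPEN -R-> OPEN -R-> OPEN -R-> OPEN -R-> OPEN -R-> OPEN -L-> PASS
End state PASS is accepting.

Yes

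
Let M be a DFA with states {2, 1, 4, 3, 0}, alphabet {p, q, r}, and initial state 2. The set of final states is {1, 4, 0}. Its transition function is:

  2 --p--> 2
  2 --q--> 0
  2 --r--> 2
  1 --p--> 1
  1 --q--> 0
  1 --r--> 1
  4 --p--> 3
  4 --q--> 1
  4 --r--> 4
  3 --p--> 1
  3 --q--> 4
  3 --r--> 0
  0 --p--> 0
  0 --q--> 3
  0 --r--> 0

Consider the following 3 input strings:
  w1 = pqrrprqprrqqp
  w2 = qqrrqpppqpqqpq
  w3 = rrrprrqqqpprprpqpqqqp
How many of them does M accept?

w1:
  start at 2
  read 'p': 2 → 2
  read 'q': 2 → 0
  read 'r': 0 → 0
  read 'r': 0 → 0
  read 'p': 0 → 0
  read 'r': 0 → 0
  read 'q': 0 → 3
  read 'p': 3 → 1
  read 'r': 1 → 1
  read 'r': 1 → 1
  read 'q': 1 → 0
  read 'q': 0 → 3
  read 'p': 3 → 1
  end 1, accepted
w2:
  start at 2
  read 'q': 2 → 0
  read 'q': 0 → 3
  read 'r': 3 → 0
  read 'r': 0 → 0
  read 'q': 0 → 3
  read 'p': 3 → 1
  read 'p': 1 → 1
  read 'p': 1 → 1
  read 'q': 1 → 0
  read 'p': 0 → 0
  read 'q': 0 → 3
  read 'q': 3 → 4
  read 'p': 4 → 3
  read 'q': 3 → 4
  end 4, accepted
w3:
  start at 2
  read 'r': 2 → 2
  read 'r': 2 → 2
  read 'r': 2 → 2
  read 'p': 2 → 2
  read 'r': 2 → 2
  read 'r': 2 → 2
  read 'q': 2 → 0
  read 'q': 0 → 3
  read 'q': 3 → 4
  read 'p': 4 → 3
  read 'p': 3 → 1
  read 'r': 1 → 1
  read 'p': 1 → 1
  read 'r': 1 → 1
  read 'p': 1 → 1
  read 'q': 1 → 0
  read 'p': 0 → 0
  read 'q': 0 → 3
  read 'q': 3 → 4
  read 'q': 4 → 1
  read 'p': 1 → 1
  end 1, accepted

3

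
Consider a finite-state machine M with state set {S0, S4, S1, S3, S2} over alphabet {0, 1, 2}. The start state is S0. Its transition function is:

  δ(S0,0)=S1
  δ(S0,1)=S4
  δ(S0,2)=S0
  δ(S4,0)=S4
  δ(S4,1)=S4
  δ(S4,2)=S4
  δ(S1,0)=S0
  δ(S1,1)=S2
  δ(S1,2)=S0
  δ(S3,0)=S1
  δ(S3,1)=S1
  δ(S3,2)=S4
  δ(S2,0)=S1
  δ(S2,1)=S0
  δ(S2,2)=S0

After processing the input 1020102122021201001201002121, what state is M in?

S4

S0 → S4 → S4 → S4 → S4 → S4 → S4 → S4 → S4 → S4 → S4 → S4 → S4 → S4 → S4 → S4 → S4 → S4 → S4 → S4 → S4 → S4 → S4 → S4 → S4 → S4 → S4 → S4 → S4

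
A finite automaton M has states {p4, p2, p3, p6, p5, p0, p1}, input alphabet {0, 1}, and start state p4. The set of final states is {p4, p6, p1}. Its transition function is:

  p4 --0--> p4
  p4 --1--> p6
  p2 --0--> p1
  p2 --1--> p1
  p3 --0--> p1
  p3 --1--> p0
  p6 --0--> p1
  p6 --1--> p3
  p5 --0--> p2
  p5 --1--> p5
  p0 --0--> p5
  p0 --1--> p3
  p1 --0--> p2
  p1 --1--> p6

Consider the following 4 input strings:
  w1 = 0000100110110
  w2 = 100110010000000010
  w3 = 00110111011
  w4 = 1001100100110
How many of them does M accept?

w1: p4 → p4 → p4 → p4 → p4 → p6 → p1 → p2 → p1 → p6 → p1 → p6 → p3 → p1  → end p1, accepted
w2: p4 → p6 → p1 → p2 → p1 → p6 → p1 → p2 → p1 → p2 → p1 → p2 → p1 → p2 → p1 → p2 → p1 → p6 → p1  → end p1, accepted
w3: p4 → p4 → p4 → p6 → p3 → p1 → p6 → p3 → p0 → p5 → p5 → p5  → end p5, rejected
w4: p4 → p6 → p1 → p2 → p1 → p6 → p1 → p2 → p1 → p2 → p1 → p6 → p3 → p1  → end p1, accepted

3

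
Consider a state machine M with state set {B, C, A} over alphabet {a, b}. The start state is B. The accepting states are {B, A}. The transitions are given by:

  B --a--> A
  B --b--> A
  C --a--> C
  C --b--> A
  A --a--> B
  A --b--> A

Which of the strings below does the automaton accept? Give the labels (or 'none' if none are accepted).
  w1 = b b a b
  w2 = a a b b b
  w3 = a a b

w1, w2, w3

w1: Trace: B -b-> A -b-> A -a-> B -b-> A  → end A, accepted
w2: Trace: B -a-> A -a-> B -b-> A -b-> A -b-> A  → end A, accepted
w3: Trace: B -a-> A -a-> B -b-> A  → end A, accepted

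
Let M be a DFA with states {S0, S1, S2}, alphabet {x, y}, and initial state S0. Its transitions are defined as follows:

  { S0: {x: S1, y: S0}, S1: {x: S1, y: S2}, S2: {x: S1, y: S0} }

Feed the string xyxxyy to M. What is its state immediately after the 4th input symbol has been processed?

S1

Trace: S0 -x-> S1 -y-> S2 -x-> S1 -x-> S1
After 4 symbols: S1.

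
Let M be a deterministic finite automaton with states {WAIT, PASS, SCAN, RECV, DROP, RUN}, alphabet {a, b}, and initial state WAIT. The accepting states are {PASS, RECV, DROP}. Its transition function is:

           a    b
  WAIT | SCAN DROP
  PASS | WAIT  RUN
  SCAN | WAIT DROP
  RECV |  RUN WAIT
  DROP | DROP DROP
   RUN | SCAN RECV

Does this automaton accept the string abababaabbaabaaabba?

start at WAIT
read 'a': WAIT → SCAN
read 'b': SCAN → DROP
read 'a': DROP → DROP
read 'b': DROP → DROP
read 'a': DROP → DROP
read 'b': DROP → DROP
read 'a': DROP → DROP
read 'a': DROP → DROP
read 'b': DROP → DROP
read 'b': DROP → DROP
read 'a': DROP → DROP
read 'a': DROP → DROP
read 'b': DROP → DROP
read 'a': DROP → DROP
read 'a': DROP → DROP
read 'a': DROP → DROP
read 'b': DROP → DROP
read 'b': DROP → DROP
read 'a': DROP → DROP
End state DROP is accepting.

Yes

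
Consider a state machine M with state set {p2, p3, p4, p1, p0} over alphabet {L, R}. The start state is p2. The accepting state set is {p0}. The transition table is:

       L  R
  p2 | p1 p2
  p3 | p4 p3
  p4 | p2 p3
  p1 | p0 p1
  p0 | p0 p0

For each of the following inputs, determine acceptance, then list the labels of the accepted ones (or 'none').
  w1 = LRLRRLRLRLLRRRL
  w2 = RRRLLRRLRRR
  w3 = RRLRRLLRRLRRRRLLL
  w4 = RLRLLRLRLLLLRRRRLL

w1, w2, w3, w4

w1:
  start at p2
  read 'L': p2 → p1
  read 'R': p1 → p1
  read 'L': p1 → p0
  read 'R': p0 → p0
  read 'R': p0 → p0
  read 'L': p0 → p0
  read 'R': p0 → p0
  read 'L': p0 → p0
  read 'R': p0 → p0
  read 'L': p0 → p0
  read 'L': p0 → p0
  read 'R': p0 → p0
  read 'R': p0 → p0
  read 'R': p0 → p0
  read 'L': p0 → p0
  end p0, accepted
w2:
  start at p2
  read 'R': p2 → p2
  read 'R': p2 → p2
  read 'R': p2 → p2
  read 'L': p2 → p1
  read 'L': p1 → p0
  read 'R': p0 → p0
  read 'R': p0 → p0
  read 'L': p0 → p0
  read 'R': p0 → p0
  read 'R': p0 → p0
  read 'R': p0 → p0
  end p0, accepted
w3:
  start at p2
  read 'R': p2 → p2
  read 'R': p2 → p2
  read 'L': p2 → p1
  read 'R': p1 → p1
  read 'R': p1 → p1
  read 'L': p1 → p0
  read 'L': p0 → p0
  read 'R': p0 → p0
  read 'R': p0 → p0
  read 'L': p0 → p0
  read 'R': p0 → p0
  read 'R': p0 → p0
  read 'R': p0 → p0
  read 'R': p0 → p0
  read 'L': p0 → p0
  read 'L': p0 → p0
  read 'L': p0 → p0
  end p0, accepted
w4:
  start at p2
  read 'R': p2 → p2
  read 'L': p2 → p1
  read 'R': p1 → p1
  read 'L': p1 → p0
  read 'L': p0 → p0
  read 'R': p0 → p0
  read 'L': p0 → p0
  read 'R': p0 → p0
  read 'L': p0 → p0
  read 'L': p0 → p0
  read 'L': p0 → p0
  read 'L': p0 → p0
  read 'R': p0 → p0
  read 'R': p0 → p0
  read 'R': p0 → p0
  read 'R': p0 → p0
  read 'L': p0 → p0
  read 'L': p0 → p0
  end p0, accepted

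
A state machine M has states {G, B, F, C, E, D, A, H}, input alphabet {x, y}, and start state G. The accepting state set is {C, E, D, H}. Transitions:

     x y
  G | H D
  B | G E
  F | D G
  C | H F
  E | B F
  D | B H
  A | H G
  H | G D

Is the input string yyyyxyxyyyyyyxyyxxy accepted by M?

Yes

Trace: G -y-> D -y-> H -y-> D -y-> H -x-> G -y-> D -x-> B -y-> E -y-> F -y-> G -y-> D -y-> H -y-> D -x-> B -y-> E -y-> F -x-> D -x-> B -y-> E
End state E is accepting.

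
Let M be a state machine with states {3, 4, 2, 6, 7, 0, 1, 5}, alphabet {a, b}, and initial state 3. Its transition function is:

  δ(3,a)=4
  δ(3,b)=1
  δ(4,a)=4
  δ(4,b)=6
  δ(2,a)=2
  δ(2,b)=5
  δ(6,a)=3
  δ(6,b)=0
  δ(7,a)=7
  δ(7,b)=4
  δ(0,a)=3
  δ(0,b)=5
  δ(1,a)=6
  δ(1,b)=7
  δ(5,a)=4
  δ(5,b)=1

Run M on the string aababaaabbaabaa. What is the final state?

4

3 → 4 → 4 → 6 → 3 → 1 → 6 → 3 → 4 → 6 → 0 → 3 → 4 → 6 → 3 → 4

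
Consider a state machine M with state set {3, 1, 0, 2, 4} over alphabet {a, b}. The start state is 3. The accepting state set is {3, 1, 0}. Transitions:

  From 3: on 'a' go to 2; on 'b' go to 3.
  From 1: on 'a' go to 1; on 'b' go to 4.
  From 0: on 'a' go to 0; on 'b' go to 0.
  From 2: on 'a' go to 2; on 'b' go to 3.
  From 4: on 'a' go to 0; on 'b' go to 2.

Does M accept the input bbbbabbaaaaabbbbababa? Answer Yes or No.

No

start at 3
read 'b': 3 → 3
read 'b': 3 → 3
read 'b': 3 → 3
read 'b': 3 → 3
read 'a': 3 → 2
read 'b': 2 → 3
read 'b': 3 → 3
read 'a': 3 → 2
read 'a': 2 → 2
read 'a': 2 → 2
read 'a': 2 → 2
read 'a': 2 → 2
read 'b': 2 → 3
read 'b': 3 → 3
read 'b': 3 → 3
read 'b': 3 → 3
read 'a': 3 → 2
read 'b': 2 → 3
read 'a': 3 → 2
read 'b': 2 → 3
read 'a': 3 → 2
End state 2 is not accepting.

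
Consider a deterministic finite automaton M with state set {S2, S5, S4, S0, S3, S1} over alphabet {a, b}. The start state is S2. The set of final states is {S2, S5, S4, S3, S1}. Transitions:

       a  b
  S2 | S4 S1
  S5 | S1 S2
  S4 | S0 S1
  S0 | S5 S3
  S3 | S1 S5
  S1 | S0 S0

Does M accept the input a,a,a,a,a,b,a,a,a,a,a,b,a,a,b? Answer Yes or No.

Yes

S2 → S4 → S0 → S5 → S1 → S0 → S3 → S1 → S0 → S5 → S1 → S0 → S3 → S1 → S0 → S3
End state S3 is accepting.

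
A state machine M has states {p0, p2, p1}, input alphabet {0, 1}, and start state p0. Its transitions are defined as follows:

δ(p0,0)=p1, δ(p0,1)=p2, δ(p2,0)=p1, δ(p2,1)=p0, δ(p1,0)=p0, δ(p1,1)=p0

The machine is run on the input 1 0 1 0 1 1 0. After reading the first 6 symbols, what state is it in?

start at p0
read '1': p0 → p2
read '0': p2 → p1
read '1': p1 → p0
read '0': p0 → p1
read '1': p1 → p0
read '1': p0 → p2
After 6 symbols: p2.

p2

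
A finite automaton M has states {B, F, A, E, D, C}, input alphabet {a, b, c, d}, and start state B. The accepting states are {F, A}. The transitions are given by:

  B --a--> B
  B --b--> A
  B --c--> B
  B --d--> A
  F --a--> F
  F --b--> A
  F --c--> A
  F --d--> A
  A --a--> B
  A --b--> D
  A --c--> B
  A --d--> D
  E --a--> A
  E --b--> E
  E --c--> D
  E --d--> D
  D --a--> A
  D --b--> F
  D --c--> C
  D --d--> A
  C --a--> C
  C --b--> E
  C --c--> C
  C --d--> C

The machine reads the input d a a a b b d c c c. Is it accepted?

Trace: B -d-> A -a-> B -a-> B -a-> B -b-> A -b-> D -d-> A -c-> B -c-> B -c-> B
End state B is not accepting.

No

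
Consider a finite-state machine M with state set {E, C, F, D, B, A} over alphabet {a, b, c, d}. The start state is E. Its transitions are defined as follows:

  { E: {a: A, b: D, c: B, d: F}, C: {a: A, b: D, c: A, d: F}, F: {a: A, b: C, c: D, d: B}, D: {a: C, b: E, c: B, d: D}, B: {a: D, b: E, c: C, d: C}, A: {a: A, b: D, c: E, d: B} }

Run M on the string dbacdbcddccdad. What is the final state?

B

start at E
read 'd': E → F
read 'b': F → C
read 'a': C → A
read 'c': A → E
read 'd': E → F
read 'b': F → C
read 'c': C → A
read 'd': A → B
read 'd': B → C
read 'c': C → A
read 'c': A → E
read 'd': E → F
read 'a': F → A
read 'd': A → B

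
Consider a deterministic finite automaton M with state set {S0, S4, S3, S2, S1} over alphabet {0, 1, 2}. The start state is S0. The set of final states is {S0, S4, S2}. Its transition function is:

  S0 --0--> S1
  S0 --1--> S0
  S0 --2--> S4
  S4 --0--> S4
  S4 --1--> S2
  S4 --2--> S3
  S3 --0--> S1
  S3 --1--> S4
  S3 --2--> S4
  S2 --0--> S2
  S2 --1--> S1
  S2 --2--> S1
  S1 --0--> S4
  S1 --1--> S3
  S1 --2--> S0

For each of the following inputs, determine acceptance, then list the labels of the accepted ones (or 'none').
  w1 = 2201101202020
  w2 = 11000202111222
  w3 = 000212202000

w1: S0 → S4 → S3 → S1 → S3 → S4 → S4 → S2 → S1 → S4 → S3 → S1 → S0 → S1  → end S1, rejected
w2: S0 → S0 → S0 → S1 → S4 → S4 → S3 → S1 → S0 → S0 → S0 → S0 → S4 → S3 → S4  → end S4, accepted
w3: S0 → S1 → S4 → S4 → S3 → S4 → S3 → S4 → S4 → S3 → S1 → S4 → S4  → end S4, accepted

w2, w3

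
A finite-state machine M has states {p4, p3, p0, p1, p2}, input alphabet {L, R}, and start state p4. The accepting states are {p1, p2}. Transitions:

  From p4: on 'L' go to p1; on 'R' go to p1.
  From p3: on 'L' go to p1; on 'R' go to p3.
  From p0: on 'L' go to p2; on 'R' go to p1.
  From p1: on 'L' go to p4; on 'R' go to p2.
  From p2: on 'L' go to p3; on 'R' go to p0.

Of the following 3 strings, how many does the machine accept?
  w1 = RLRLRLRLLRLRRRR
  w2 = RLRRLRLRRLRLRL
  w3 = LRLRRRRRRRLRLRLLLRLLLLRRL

w1: Trace: p4 -R-> p1 -L-> p4 -R-> p1 -L-> p4 -R-> p1 -L-> p4 -R-> p1 -L-> p4 -L-> p1 -R-> p2 -L-> p3 -R-> p3 -R-> p3 -R-> p3 -R-> p3  → end p3, rejected
w2: Trace: p4 -R-> p1 -L-> p4 -R-> p1 -R-> p2 -L-> p3 -R-> p3 -L-> p1 -R-> p2 -R-> p0 -L-> p2 -R-> p0 -L-> p2 -R-> p0 -L-> p2  → end p2, accepted
w3: Trace: p4 -L-> p1 -R-> p2 -L-> p3 -R-> p3 -R-> p3 -R-> p3 -R-> p3 -R-> p3 -R-> p3 -R-> p3 -L-> p1 -R-> p2 -L-> p3 -R-> p3 -L-> p1 -L-> p4 -L-> p1 -R-> p2 -L-> p3 -L-> p1 -L-> p4 -L-> p1 -R-> p2 -R-> p0 -L-> p2  → end p2, accepted

2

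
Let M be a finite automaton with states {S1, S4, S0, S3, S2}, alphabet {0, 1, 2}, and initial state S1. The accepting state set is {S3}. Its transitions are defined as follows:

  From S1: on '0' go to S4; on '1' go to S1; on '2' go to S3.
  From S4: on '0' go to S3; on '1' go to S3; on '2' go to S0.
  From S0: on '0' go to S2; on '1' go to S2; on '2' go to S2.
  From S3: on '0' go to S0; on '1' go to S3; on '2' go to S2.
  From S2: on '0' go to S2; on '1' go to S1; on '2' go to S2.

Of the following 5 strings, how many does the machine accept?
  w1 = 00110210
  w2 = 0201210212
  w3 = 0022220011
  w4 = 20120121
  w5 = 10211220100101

2

w1:
  start at S1
  read '0': S1 → S4
  read '0': S4 → S3
  read '1': S3 → S3
  read '1': S3 → S3
  read '0': S3 → S0
  read '2': S0 → S2
  read '1': S2 → S1
  read '0': S1 → S4
  end S4, rejected
w2:
  start at S1
  read '0': S1 → S4
  read '2': S4 → S0
  read '0': S0 → S2
  read '1': S2 → S1
  read '2': S1 → S3
  read '1': S3 → S3
  read '0': S3 → S0
  read '2': S0 → S2
  read '1': S2 → S1
  read '2': S1 → S3
  end S3, accepted
w3:
  start at S1
  read '0': S1 → S4
  read '0': S4 → S3
  read '2': S3 → S2
  read '2': S2 → S2
  read '2': S2 → S2
  read '2': S2 → S2
  read '0': S2 → S2
  read '0': S2 → S2
  read '1': S2 → S1
  read '1': S1 → S1
  end S1, rejected
w4:
  start at S1
  read '2': S1 → S3
  read '0': S3 → S0
  read '1': S0 → S2
  read '2': S2 → S2
  read '0': S2 → S2
  read '1': S2 → S1
  read '2': S1 → S3
  read '1': S3 → S3
  end S3, accepted
w5:
  start at S1
  read '1': S1 → S1
  read '0': S1 → S4
  read '2': S4 → S0
  read '1': S0 → S2
  read '1': S2 → S1
  read '2': S1 → S3
  read '2': S3 → S2
  read '0': S2 → S2
  read '1': S2 → S1
  read '0': S1 → S4
  read '0': S4 → S3
  read '1': S3 → S3
  read '0': S3 → S0
  read '1': S0 → S2
  end S2, rejected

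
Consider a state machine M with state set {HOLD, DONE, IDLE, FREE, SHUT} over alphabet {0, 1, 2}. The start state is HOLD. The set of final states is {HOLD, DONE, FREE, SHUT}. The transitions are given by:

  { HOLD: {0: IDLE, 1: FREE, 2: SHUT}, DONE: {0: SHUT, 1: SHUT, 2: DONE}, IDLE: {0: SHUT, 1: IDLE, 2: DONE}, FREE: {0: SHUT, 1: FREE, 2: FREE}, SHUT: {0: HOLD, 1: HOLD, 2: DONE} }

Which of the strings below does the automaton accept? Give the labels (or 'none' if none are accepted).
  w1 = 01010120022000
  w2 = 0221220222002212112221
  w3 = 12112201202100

w1: HOLD → IDLE → IDLE → SHUT → HOLD → IDLE → IDLE → DONE → SHUT → HOLD → SHUT → DONE → SHUT → HOLD → IDLE  → end IDLE, rejected
w2: HOLD → IDLE → DONE → DONE → SHUT → DONE → DONE → SHUT → DONE → DONE → DONE → SHUT → HOLD → SHUT → DONE → SHUT → DONE → SHUT → HOLD → SHUT → DONE → DONE → SHUT  → end SHUT, accepted
w3: HOLD → FREE → FREE → FREE → FREE → FREE → FREE → SHUT → HOLD → SHUT → HOLD → SHUT → HOLD → IDLE → SHUT  → end SHUT, accepted

w2, w3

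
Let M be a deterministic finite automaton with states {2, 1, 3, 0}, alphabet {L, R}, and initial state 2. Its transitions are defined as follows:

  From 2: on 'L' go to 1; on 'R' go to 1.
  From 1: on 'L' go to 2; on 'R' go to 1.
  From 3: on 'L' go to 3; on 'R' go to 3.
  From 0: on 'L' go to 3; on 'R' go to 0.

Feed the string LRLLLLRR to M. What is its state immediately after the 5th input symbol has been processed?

start at 2
read 'L': 2 → 1
read 'R': 1 → 1
read 'L': 1 → 2
read 'L': 2 → 1
read 'L': 1 → 2
After 5 symbols: 2.

2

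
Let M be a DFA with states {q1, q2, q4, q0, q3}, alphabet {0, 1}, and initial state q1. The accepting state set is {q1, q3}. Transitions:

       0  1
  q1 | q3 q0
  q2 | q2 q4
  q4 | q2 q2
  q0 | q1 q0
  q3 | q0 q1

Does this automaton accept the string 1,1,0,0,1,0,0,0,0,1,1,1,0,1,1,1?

No

start at q1
read '1': q1 → q0
read '1': q0 → q0
read '0': q0 → q1
read '0': q1 → q3
read '1': q3 → q1
read '0': q1 → q3
read '0': q3 → q0
read '0': q0 → q1
read '0': q1 → q3
read '1': q3 → q1
read '1': q1 → q0
read '1': q0 → q0
read '0': q0 → q1
read '1': q1 → q0
read '1': q0 → q0
read '1': q0 → q0
End state q0 is not accepting.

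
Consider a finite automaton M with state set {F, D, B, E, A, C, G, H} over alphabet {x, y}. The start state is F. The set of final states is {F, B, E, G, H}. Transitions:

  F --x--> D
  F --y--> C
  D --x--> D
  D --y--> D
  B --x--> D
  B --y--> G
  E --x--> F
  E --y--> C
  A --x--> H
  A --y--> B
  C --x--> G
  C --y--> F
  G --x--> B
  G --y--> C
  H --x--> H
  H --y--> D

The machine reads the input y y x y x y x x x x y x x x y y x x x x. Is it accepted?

No

F → C → F → D → D → D → D → D → D → D → D → D → D → D → D → D → D → D → D → D → D
End state D is not accepting.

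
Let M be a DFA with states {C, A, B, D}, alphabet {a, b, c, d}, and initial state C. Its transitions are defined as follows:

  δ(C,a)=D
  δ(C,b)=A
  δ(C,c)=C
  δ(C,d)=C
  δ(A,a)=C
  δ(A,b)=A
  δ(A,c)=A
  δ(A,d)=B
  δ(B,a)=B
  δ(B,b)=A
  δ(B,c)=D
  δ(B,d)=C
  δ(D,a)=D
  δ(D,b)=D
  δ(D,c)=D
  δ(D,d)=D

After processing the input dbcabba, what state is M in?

C

C → C → A → A → C → A → A → C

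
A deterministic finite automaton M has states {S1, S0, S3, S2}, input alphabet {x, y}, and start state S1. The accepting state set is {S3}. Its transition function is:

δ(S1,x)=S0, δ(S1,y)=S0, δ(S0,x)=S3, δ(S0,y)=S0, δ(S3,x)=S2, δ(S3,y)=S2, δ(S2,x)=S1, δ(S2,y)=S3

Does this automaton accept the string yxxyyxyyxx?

Trace: S1 -y-> S0 -x-> S3 -x-> S2 -y-> S3 -y-> S2 -x-> S1 -y-> S0 -y-> S0 -x-> S3 -x-> S2
End state S2 is not accepting.

No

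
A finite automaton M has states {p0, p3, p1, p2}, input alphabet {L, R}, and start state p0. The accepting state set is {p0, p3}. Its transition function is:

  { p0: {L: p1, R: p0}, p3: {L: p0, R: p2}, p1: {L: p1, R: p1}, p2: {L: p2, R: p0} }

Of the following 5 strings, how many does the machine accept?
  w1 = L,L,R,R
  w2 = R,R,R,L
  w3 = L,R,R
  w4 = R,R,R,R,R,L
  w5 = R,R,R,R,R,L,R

w1:
  start at p0
  read 'L': p0 → p1
  read 'L': p1 → p1
  read 'R': p1 → p1
  read 'R': p1 → p1
  end p1, rejected
w2:
  start at p0
  read 'R': p0 → p0
  read 'R': p0 → p0
  read 'R': p0 → p0
  read 'L': p0 → p1
  end p1, rejected
w3:
  start at p0
  read 'L': p0 → p1
  read 'R': p1 → p1
  read 'R': p1 → p1
  end p1, rejected
w4:
  start at p0
  read 'R': p0 → p0
  read 'R': p0 → p0
  read 'R': p0 → p0
  read 'R': p0 → p0
  read 'R': p0 → p0
  read 'L': p0 → p1
  end p1, rejected
w5:
  start at p0
  read 'R': p0 → p0
  read 'R': p0 → p0
  read 'R': p0 → p0
  read 'R': p0 → p0
  read 'R': p0 → p0
  read 'L': p0 → p1
  read 'R': p1 → p1
  end p1, rejected

0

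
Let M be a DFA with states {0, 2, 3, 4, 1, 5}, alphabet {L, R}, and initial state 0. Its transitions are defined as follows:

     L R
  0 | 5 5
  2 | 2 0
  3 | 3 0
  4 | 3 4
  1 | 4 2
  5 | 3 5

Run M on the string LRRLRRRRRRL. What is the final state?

0 → 5 → 5 → 5 → 3 → 0 → 5 → 5 → 5 → 5 → 5 → 3

3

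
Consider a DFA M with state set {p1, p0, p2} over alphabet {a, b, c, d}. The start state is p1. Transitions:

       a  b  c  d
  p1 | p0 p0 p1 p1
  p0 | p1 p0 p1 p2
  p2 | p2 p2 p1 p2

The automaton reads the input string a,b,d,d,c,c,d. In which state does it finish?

p1

Trace: p1 -a-> p0 -b-> p0 -d-> p2 -d-> p2 -c-> p1 -c-> p1 -d-> p1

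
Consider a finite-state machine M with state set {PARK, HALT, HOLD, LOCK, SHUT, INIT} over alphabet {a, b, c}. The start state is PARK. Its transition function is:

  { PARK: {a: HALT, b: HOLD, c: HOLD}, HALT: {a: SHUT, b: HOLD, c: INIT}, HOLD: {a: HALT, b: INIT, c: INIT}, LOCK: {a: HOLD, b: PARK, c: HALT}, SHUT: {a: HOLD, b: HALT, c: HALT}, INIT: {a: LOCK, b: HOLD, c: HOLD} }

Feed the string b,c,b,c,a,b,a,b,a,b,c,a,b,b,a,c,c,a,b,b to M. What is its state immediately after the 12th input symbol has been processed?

LOCK

Trace: PARK -b-> HOLD -c-> INIT -b-> HOLD -c-> INIT -a-> LOCK -b-> PARK -a-> HALT -b-> HOLD -a-> HALT -b-> HOLD -c-> INIT -a-> LOCK
After 12 symbols: LOCK.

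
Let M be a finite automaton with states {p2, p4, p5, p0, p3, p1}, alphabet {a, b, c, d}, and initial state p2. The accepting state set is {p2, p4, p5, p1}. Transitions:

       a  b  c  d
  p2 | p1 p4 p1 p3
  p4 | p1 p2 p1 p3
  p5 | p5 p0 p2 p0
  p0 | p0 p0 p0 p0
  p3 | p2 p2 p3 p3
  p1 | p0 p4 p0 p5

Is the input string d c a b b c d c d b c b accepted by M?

Trace: p2 -d-> p3 -c-> p3 -a-> p2 -b-> p4 -b-> p2 -c-> p1 -d-> p5 -c-> p2 -d-> p3 -b-> p2 -c-> p1 -b-> p4
End state p4 is accepting.

Yes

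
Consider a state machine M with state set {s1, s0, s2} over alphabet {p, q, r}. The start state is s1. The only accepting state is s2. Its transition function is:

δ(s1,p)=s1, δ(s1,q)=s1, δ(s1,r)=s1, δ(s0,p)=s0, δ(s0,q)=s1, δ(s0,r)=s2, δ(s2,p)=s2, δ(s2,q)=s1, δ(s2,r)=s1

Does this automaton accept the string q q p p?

No

Trace: s1 -q-> s1 -q-> s1 -p-> s1 -p-> s1
End state s1 is not accepting.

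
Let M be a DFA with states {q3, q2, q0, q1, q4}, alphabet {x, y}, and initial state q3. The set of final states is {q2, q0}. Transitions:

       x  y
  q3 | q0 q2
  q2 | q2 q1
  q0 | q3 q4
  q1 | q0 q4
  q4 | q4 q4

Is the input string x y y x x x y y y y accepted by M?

No

Trace: q3 -x-> q0 -y-> q4 -y-> q4 -x-> q4 -x-> q4 -x-> q4 -y-> q4 -y-> q4 -y-> q4 -y-> q4
End state q4 is not accepting.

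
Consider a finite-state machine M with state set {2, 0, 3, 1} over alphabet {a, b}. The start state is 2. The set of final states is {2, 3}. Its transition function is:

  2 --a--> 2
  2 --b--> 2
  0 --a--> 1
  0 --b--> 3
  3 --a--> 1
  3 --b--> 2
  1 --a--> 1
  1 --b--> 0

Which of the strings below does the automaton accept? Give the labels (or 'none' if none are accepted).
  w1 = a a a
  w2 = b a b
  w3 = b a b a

w1:
  start at 2
  read 'a': 2 → 2
  read 'a': 2 → 2
  read 'a': 2 → 2
  end 2, accepted
w2:
  start at 2
  read 'b': 2 → 2
  read 'a': 2 → 2
  read 'b': 2 → 2
  end 2, accepted
w3:
  start at 2
  read 'b': 2 → 2
  read 'a': 2 → 2
  read 'b': 2 → 2
  read 'a': 2 → 2
  end 2, accepted

w1, w2, w3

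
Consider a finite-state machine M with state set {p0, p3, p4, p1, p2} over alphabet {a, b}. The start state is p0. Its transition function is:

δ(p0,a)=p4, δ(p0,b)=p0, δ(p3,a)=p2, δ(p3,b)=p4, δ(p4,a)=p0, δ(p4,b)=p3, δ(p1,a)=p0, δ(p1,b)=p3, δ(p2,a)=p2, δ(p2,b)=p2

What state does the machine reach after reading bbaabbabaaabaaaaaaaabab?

p2

start at p0
read 'b': p0 → p0
read 'b': p0 → p0
read 'a': p0 → p4
read 'a': p4 → p0
read 'b': p0 → p0
read 'b': p0 → p0
read 'a': p0 → p4
read 'b': p4 → p3
read 'a': p3 → p2
read 'a': p2 → p2
read 'a': p2 → p2
read 'b': p2 → p2
read 'a': p2 → p2
read 'a': p2 → p2
read 'a': p2 → p2
read 'a': p2 → p2
read 'a': p2 → p2
read 'a': p2 → p2
read 'a': p2 → p2
read 'a': p2 → p2
read 'b': p2 → p2
read 'a': p2 → p2
read 'b': p2 → p2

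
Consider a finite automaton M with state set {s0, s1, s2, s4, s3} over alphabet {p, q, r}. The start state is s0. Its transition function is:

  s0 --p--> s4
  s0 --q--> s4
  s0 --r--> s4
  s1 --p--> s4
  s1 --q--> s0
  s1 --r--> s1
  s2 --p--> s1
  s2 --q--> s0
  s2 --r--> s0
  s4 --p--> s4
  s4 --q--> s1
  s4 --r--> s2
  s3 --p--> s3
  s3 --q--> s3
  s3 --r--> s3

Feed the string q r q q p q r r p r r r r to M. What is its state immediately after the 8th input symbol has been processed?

s1

s0 → s4 → s2 → s0 → s4 → s4 → s1 → s1 → s1
After 8 symbols: s1.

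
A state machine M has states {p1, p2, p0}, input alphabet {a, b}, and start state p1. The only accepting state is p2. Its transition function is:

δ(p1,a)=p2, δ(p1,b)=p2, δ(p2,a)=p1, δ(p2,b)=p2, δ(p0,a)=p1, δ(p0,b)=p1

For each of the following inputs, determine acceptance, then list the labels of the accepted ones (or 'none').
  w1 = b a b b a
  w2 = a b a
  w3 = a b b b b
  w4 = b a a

w1: p1 → p2 → p1 → p2 → p2 → p1  → end p1, rejected
w2: p1 → p2 → p2 → p1  → end p1, rejected
w3: p1 → p2 → p2 → p2 → p2 → p2  → end p2, accepted
w4: p1 → p2 → p1 → p2  → end p2, accepted

w3, w4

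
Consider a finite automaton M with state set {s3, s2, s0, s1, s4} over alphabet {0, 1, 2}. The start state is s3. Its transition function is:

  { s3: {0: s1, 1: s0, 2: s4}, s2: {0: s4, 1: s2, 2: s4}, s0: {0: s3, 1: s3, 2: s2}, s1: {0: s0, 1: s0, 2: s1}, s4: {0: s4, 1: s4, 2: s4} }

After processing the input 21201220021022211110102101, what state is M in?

s4

Trace: s3 -2-> s4 -1-> s4 -2-> s4 -0-> s4 -1-> s4 -2-> s4 -2-> s4 -0-> s4 -0-> s4 -2-> s4 -1-> s4 -0-> s4 -2-> s4 -2-> s4 -2-> s4 -1-> s4 -1-> s4 -1-> s4 -1-> s4 -0-> s4 -1-> s4 -0-> s4 -2-> s4 -1-> s4 -0-> s4 -1-> s4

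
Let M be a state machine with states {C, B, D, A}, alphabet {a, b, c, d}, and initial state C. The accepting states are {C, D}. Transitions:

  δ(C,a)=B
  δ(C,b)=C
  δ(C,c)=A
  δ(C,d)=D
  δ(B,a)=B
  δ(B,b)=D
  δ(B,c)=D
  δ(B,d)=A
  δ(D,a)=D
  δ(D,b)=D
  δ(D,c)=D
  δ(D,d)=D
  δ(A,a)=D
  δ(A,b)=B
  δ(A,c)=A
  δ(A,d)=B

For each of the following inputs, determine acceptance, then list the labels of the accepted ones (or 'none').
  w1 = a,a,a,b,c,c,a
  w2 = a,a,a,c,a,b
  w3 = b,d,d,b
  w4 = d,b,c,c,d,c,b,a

w1:
  start at C
  read 'a': C → B
  read 'a': B → B
  read 'a': B → B
  read 'b': B → D
  read 'c': D → D
  read 'c': D → D
  read 'a': D → D
  end D, accepted
w2:
  start at C
  read 'a': C → B
  read 'a': B → B
  read 'a': B → B
  read 'c': B → D
  read 'a': D → D
  read 'b': D → D
  end D, accepted
w3:
  start at C
  read 'b': C → C
  read 'd': C → D
  read 'd': D → D
  read 'b': D → D
  end D, accepted
w4:
  start at C
  read 'd': C → D
  read 'b': D → D
  read 'c': D → D
  read 'c': D → D
  read 'd': D → D
  read 'c': D → D
  read 'b': D → D
  read 'a': D → D
  end D, accepted

w1, w2, w3, w4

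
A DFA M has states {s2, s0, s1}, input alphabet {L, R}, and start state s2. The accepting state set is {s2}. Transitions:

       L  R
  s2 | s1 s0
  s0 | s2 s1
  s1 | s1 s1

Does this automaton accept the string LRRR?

start at s2
read 'L': s2 → s1
read 'R': s1 → s1
read 'R': s1 → s1
read 'R': s1 → s1
End state s1 is not accepting.

No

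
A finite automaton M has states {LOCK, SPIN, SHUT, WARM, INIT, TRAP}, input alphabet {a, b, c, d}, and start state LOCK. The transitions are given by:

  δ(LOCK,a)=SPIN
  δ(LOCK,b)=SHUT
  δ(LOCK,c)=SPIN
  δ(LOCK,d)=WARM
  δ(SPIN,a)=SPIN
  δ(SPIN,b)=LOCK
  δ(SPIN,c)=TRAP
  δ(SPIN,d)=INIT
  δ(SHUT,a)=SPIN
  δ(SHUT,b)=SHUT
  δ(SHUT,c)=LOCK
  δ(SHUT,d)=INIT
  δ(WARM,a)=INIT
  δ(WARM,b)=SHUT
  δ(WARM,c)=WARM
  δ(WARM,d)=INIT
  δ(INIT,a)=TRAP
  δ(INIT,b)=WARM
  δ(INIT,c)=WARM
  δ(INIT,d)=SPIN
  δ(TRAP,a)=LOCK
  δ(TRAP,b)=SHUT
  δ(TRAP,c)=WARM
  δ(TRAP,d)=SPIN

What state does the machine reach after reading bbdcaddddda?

LOCK → SHUT → SHUT → INIT → WARM → INIT → SPIN → INIT → SPIN → INIT → SPIN → SPIN

SPIN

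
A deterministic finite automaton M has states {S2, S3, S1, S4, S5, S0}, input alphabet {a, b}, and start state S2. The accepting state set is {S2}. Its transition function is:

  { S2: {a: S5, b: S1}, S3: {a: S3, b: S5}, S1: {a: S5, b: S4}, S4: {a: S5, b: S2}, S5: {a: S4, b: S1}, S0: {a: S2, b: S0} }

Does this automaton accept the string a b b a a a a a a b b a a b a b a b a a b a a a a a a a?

No

start at S2
read 'a': S2 → S5
read 'b': S5 → S1
read 'b': S1 → S4
read 'a': S4 → S5
read 'a': S5 → S4
read 'a': S4 → S5
read 'a': S5 → S4
read 'a': S4 → S5
read 'a': S5 → S4
read 'b': S4 → S2
read 'b': S2 → S1
read 'a': S1 → S5
read 'a': S5 → S4
read 'b': S4 → S2
read 'a': S2 → S5
read 'b': S5 → S1
read 'a': S1 → S5
read 'b': S5 → S1
read 'a': S1 → S5
read 'a': S5 → S4
read 'b': S4 → S2
read 'a': S2 → S5
read 'a': S5 → S4
read 'a': S4 → S5
read 'a': S5 → S4
read 'a': S4 → S5
read 'a': S5 → S4
read 'a': S4 → S5
End state S5 is not accepting.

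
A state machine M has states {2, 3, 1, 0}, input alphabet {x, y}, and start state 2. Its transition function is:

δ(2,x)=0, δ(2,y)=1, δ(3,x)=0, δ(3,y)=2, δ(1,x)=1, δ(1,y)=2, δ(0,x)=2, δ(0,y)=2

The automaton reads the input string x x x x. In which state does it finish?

2

start at 2
read 'x': 2 → 0
read 'x': 0 → 2
read 'x': 2 → 0
read 'x': 0 → 2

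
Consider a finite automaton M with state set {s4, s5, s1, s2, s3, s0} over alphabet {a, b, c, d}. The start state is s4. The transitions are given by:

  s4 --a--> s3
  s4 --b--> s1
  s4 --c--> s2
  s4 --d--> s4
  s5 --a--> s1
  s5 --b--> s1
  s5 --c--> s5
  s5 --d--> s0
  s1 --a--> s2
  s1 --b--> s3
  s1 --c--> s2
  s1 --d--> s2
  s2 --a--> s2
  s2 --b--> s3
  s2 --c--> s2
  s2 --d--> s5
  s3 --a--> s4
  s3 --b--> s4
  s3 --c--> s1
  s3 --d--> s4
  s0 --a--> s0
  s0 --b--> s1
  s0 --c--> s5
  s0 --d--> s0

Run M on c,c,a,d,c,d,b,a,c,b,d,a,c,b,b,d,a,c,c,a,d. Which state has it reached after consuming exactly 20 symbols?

s2

Trace: s4 -c-> s2 -c-> s2 -a-> s2 -d-> s5 -c-> s5 -d-> s0 -b-> s1 -a-> s2 -c-> s2 -b-> s3 -d-> s4 -a-> s3 -c-> s1 -b-> s3 -b-> s4 -d-> s4 -a-> s3 -c-> s1 -c-> s2 -a-> s2
After 20 symbols: s2.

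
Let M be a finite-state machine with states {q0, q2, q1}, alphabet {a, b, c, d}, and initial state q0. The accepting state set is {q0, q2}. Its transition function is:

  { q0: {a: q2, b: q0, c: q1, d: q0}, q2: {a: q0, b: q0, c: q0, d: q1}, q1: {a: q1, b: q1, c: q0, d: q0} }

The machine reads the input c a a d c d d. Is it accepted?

Yes

start at q0
read 'c': q0 → q1
read 'a': q1 → q1
read 'a': q1 → q1
read 'd': q1 → q0
read 'c': q0 → q1
read 'd': q1 → q0
read 'd': q0 → q0
End state q0 is accepting.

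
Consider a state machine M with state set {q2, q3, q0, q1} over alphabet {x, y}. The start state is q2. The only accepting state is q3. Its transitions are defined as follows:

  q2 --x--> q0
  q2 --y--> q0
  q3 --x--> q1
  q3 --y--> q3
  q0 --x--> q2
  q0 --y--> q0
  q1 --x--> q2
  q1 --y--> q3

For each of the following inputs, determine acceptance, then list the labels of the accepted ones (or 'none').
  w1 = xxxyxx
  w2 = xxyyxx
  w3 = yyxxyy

w1:
  start at q2
  read 'x': q2 → q0
  read 'x': q0 → q2
  read 'x': q2 → q0
  read 'y': q0 → q0
  read 'x': q0 → q2
  read 'x': q2 → q0
  end q0, rejected
w2:
  start at q2
  read 'x': q2 → q0
  read 'x': q0 → q2
  read 'y': q2 → q0
  read 'y': q0 → q0
  read 'x': q0 → q2
  read 'x': q2 → q0
  end q0, rejected
w3:
  start at q2
  read 'y': q2 → q0
  read 'y': q0 → q0
  read 'x': q0 → q2
  read 'x': q2 → q0
  read 'y': q0 → q0
  read 'y': q0 → q0
  end q0, rejected

none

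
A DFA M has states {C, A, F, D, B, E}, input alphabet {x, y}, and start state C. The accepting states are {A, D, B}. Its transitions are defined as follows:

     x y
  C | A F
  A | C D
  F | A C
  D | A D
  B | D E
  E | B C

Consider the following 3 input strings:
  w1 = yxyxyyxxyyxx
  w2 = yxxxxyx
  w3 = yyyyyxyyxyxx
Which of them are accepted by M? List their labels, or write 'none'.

w2

w1: C → F → A → D → A → D → D → A → C → F → C → A → C  → end C, rejected
w2: C → F → A → C → A → C → F → A  → end A, accepted
w3: C → F → C → F → C → F → A → D → D → A → D → A → C  → end C, rejected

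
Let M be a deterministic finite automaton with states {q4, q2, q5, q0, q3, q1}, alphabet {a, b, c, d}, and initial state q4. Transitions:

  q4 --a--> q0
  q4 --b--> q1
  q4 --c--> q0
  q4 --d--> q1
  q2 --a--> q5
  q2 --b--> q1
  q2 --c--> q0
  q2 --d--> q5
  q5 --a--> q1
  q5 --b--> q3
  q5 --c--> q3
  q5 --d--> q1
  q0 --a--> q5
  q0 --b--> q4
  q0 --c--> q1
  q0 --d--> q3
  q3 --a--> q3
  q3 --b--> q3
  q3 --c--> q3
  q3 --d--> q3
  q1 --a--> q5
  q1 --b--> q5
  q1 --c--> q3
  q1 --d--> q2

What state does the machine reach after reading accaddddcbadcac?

q3

Trace: q4 -a-> q0 -c-> q1 -c-> q3 -a-> q3 -d-> q3 -d-> q3 -d-> q3 -d-> q3 -c-> q3 -b-> q3 -a-> q3 -d-> q3 -c-> q3 -a-> q3 -c-> q3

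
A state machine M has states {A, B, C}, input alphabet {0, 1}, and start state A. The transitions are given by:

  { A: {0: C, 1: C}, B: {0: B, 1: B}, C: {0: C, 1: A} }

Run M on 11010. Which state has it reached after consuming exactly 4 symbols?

start at A
read '1': A → C
read '1': C → A
read '0': A → C
read '1': C → A
After 4 symbols: A.

A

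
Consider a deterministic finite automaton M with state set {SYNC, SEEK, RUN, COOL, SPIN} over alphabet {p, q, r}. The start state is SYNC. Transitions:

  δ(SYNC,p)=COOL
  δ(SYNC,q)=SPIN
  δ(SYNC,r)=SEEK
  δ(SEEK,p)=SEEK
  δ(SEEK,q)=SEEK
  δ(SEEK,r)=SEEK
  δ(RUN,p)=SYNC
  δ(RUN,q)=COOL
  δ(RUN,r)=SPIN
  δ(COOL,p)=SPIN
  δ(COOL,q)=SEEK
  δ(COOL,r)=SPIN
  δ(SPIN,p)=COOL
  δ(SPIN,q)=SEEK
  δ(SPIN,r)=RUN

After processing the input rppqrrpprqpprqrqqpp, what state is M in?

start at SYNC
read 'r': SYNC → SEEK
read 'p': SEEK → SEEK
read 'p': SEEK → SEEK
read 'q': SEEK → SEEK
read 'r': SEEK → SEEK
read 'r': SEEK → SEEK
read 'p': SEEK → SEEK
read 'p': SEEK → SEEK
read 'r': SEEK → SEEK
read 'q': SEEK → SEEK
read 'p': SEEK → SEEK
read 'p': SEEK → SEEK
read 'r': SEEK → SEEK
read 'q': SEEK → SEEK
read 'r': SEEK → SEEK
read 'q': SEEK → SEEK
read 'q': SEEK → SEEK
read 'p': SEEK → SEEK
read 'p': SEEK → SEEK

SEEK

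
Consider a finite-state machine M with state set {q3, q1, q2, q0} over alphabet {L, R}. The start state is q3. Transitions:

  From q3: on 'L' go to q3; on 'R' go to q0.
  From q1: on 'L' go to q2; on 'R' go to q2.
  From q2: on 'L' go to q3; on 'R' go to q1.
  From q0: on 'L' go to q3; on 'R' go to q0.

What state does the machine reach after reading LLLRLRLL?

q3

q3 → q3 → q3 → q3 → q0 → q3 → q0 → q3 → q3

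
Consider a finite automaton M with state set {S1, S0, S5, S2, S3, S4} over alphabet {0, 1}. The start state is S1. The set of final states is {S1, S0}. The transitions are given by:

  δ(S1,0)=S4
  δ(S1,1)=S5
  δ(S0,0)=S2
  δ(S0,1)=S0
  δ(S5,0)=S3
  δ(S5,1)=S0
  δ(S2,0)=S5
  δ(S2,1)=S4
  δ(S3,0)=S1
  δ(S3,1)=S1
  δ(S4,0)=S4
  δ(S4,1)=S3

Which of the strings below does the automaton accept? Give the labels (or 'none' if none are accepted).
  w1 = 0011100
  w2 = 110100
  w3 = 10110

w1:
  start at S1
  read '0': S1 → S4
  read '0': S4 → S4
  read '1': S4 → S3
  read '1': S3 → S1
  read '1': S1 → S5
  read '0': S5 → S3
  read '0': S3 → S1
  end S1, accepted
w2:
  start at S1
  read '1': S1 → S5
  read '1': S5 → S0
  read '0': S0 → S2
  read '1': S2 → S4
  read '0': S4 → S4
  read '0': S4 → S4
  end S4, rejected
w3:
  start at S1
  read '1': S1 → S5
  read '0': S5 → S3
  read '1': S3 → S1
  read '1': S1 → S5
  read '0': S5 → S3
  end S3, rejected

w1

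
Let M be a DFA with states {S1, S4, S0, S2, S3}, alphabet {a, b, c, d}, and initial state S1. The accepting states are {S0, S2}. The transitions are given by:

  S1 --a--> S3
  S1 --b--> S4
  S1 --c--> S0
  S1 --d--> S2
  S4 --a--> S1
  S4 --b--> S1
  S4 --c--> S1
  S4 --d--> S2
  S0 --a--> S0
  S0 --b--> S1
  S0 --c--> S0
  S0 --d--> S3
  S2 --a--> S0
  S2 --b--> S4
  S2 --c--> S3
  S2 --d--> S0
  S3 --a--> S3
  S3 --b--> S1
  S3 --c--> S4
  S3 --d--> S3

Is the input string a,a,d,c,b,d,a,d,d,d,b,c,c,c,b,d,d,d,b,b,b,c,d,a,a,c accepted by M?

No

S1 → S3 → S3 → S3 → S4 → S1 → S2 → S0 → S3 → S3 → S3 → S1 → S0 → S0 → S0 → S1 → S2 → S0 → S3 → S1 → S4 → S1 → S0 → S3 → S3 → S3 → S4
End state S4 is not accepting.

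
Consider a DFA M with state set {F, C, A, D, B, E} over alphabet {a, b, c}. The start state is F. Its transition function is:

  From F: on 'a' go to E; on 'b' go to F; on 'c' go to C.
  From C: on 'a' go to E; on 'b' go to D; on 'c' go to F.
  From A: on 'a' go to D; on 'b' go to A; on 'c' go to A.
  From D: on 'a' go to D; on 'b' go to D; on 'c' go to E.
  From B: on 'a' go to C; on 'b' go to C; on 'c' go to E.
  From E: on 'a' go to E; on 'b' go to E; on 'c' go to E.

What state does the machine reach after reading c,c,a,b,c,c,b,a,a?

Trace: F -c-> C -c-> F -a-> E -b-> E -c-> E -c-> E -b-> E -a-> E -a-> E

E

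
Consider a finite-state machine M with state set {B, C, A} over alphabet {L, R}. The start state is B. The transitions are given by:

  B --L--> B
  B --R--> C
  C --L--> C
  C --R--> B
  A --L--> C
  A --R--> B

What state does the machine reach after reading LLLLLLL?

B → B → B → B → B → B → B → B

B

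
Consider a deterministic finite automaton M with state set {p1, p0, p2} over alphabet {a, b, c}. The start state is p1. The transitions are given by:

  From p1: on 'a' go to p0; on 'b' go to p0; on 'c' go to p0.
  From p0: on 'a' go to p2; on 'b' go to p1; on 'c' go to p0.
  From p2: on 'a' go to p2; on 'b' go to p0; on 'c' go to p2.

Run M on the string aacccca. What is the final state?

start at p1
read 'a': p1 → p0
read 'a': p0 → p2
read 'c': p2 → p2
read 'c': p2 → p2
read 'c': p2 → p2
read 'c': p2 → p2
read 'a': p2 → p2

p2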